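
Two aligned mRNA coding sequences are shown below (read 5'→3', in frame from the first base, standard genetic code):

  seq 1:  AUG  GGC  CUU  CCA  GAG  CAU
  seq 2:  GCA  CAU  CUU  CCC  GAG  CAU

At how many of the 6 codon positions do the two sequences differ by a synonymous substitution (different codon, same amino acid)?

1

Codon 1: AUG Met / GCA Ala — nonsynonymous.
Codon 2: GGC Gly / CAU His — nonsynonymous.
Codon 3: CUU Leu / CUU Leu — identical.
Codon 4: CCA Pro / CCC Pro — synonymous.
Codon 5: GAG Glu / GAG Glu — identical.
Codon 6: CAU His / CAU His — identical.
Synonymous differences: 1.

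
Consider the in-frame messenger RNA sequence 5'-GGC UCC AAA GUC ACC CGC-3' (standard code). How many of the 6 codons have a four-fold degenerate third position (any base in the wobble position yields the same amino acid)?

Codon 1 GGC (Gly): third position 4-fold.
Codon 2 UCC (Ser): third position 4-fold.
Codon 3 AAA (Lys): third position 2-fold.
Codon 4 GUC (Val): third position 4-fold.
Codon 5 ACC (Thr): third position 4-fold.
Codon 6 CGC (Arg): third position 4-fold.
Four-fold degenerate third positions: 5.

5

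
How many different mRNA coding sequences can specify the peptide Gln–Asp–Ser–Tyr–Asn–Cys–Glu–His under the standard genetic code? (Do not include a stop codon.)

768

Gln: 2 codons.
Asp: 2 codons.
Ser: 6 codons.
Tyr: 2 codons.
Asn: 2 codons.
Cys: 2 codons.
Glu: 2 codons.
His: 2 codons.
2 × 2 × 6 × 2 × 2 × 2 × 2 × 2 = 768.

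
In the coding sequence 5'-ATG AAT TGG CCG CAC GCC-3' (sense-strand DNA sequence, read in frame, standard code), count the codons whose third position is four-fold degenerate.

2

Codon 1 ATG (Met): third position 1-fold.
Codon 2 AAT (Asn): third position 2-fold.
Codon 3 TGG (Trp): third position 1-fold.
Codon 4 CCG (Pro): third position 4-fold.
Codon 5 CAC (His): third position 2-fold.
Codon 6 GCC (Ala): third position 4-fold.
Four-fold degenerate third positions: 2.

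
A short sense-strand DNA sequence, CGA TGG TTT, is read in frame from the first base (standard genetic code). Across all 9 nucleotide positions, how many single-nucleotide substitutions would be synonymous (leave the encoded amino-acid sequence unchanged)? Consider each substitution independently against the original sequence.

Codon 1 (CGA, Arg): 4 synonymous substitutions.
Codon 2 (TGG, Trp): 0 synonymous substitutions.
Codon 3 (TTT, Phe): 1 synonymous substitution.
Total: 4 + 0 + 1 = 5.

5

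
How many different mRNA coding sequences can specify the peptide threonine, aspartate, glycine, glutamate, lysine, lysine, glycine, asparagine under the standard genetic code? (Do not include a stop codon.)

Thr: 4 codons.
Asp: 2 codons.
Gly: 4 codons.
Glu: 2 codons.
Lys: 2 codons.
Lys: 2 codons.
Gly: 4 codons.
Asn: 2 codons.
4 × 2 × 4 × 2 × 2 × 2 × 4 × 2 = 2048.

2048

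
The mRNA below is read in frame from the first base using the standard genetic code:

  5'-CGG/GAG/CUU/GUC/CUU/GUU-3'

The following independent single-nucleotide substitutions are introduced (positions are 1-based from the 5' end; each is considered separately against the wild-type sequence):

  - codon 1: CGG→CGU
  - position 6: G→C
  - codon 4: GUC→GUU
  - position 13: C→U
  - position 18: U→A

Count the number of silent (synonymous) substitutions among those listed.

3

Codon 1: CGG (Arg) → CGU (Arg) — synonymous.
Codon 2: GAG (Glu) → GAC (Asp) — missense.
Codon 4: GUC (Val) → GUU (Val) — synonymous.
Codon 5: CUU (Leu) → UUU (Phe) — missense.
Codon 6: GUU (Val) → GUA (Val) — synonymous.
Synonymous: 3 of 5.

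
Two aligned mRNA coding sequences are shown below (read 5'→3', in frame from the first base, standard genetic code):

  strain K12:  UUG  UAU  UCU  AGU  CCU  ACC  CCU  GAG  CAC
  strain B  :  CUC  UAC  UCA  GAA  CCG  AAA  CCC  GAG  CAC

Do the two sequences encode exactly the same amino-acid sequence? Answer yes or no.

Codon 1: UUG Leu / CUC Leu — synonymous.
Codon 2: UAU Tyr / UAC Tyr — synonymous.
Codon 3: UCU Ser / UCA Ser — synonymous.
Codon 4: AGU Ser / GAA Glu — nonsynonymous.
Codon 5: CCU Pro / CCG Pro — synonymous.
Codon 6: ACC Thr / AAA Lys — nonsynonymous.
Codon 7: CCU Pro / CCC Pro — synonymous.
Codon 8: GAG Glu / GAG Glu — identical.
Codon 9: CAC His / CAC His — identical.
Nonsynonymous differences: 2 → different protein.

no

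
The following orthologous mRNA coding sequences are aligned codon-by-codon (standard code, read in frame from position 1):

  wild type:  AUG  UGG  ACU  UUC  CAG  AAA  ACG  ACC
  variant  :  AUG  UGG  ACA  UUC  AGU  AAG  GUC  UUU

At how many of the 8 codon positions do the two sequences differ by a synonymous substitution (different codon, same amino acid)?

Codon 1: AUG Met / AUG Met — identical.
Codon 2: UGG Trp / UGG Trp — identical.
Codon 3: ACU Thr / ACA Thr — synonymous.
Codon 4: UUC Phe / UUC Phe — identical.
Codon 5: CAG Gln / AGU Ser — nonsynonymous.
Codon 6: AAA Lys / AAG Lys — synonymous.
Codon 7: ACG Thr / GUC Val — nonsynonymous.
Codon 8: ACC Thr / UUU Phe — nonsynonymous.
Synonymous differences: 2.

2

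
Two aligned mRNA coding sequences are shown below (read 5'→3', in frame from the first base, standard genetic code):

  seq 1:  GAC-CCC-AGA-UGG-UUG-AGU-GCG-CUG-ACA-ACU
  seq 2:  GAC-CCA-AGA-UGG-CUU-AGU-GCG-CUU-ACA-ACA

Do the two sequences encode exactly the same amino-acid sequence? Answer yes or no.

yes

Codon 1: GAC Asp / GAC Asp — identical.
Codon 2: CCC Pro / CCA Pro — synonymous.
Codon 3: AGA Arg / AGA Arg — identical.
Codon 4: UGG Trp / UGG Trp — identical.
Codon 5: UUG Leu / CUU Leu — synonymous.
Codon 6: AGU Ser / AGU Ser — identical.
Codon 7: GCG Ala / GCG Ala — identical.
Codon 8: CUG Leu / CUU Leu — synonymous.
Codon 9: ACA Thr / ACA Thr — identical.
Codon 10: ACU Thr / ACA Thr — synonymous.
Nonsynonymous differences: 0 → same protein.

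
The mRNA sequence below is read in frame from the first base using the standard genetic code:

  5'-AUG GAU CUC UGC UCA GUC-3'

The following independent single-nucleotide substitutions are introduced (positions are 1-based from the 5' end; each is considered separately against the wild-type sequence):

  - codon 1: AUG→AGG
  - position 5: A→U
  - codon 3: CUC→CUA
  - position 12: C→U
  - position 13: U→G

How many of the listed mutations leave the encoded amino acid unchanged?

2

Codon 1: AUG (Met) → AGG (Arg) — missense.
Codon 2: GAU (Asp) → GUU (Val) — missense.
Codon 3: CUC (Leu) → CUA (Leu) — synonymous.
Codon 4: UGC (Cys) → UGU (Cys) — synonymous.
Codon 5: UCA (Ser) → GCA (Ala) — missense.
Synonymous: 2 of 5.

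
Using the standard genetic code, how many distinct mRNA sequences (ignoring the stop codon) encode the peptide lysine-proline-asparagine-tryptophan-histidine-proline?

Lys: 2 codons.
Pro: 4 codons.
Asn: 2 codons.
Trp: 1 codon.
His: 2 codons.
Pro: 4 codons.
2 × 4 × 2 × 1 × 2 × 4 = 128.

128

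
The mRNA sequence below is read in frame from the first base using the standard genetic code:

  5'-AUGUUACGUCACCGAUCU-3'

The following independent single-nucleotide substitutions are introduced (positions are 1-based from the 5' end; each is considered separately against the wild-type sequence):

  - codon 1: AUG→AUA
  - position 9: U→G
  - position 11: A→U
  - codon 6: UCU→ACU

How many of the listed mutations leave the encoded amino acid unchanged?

1

Codon 1: AUG (Met) → AUA (Ile) — missense.
Codon 3: CGU (Arg) → CGG (Arg) — synonymous.
Codon 4: CAC (His) → CUC (Leu) — missense.
Codon 6: UCU (Ser) → ACU (Thr) — missense.
Synonymous: 1 of 4.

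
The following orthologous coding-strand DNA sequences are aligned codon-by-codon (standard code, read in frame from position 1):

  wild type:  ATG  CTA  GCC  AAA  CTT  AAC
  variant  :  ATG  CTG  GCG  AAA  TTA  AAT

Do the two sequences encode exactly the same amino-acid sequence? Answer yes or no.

Codon 1: ATG Met / ATG Met — identical.
Codon 2: CTA Leu / CTG Leu — synonymous.
Codon 3: GCC Ala / GCG Ala — synonymous.
Codon 4: AAA Lys / AAA Lys — identical.
Codon 5: CTT Leu / TTA Leu — synonymous.
Codon 6: AAC Asn / AAT Asn — synonymous.
Nonsynonymous differences: 0 → same protein.

yes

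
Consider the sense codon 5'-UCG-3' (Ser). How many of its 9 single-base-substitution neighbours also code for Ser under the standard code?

Position 1: none → 0 synonymous.
Position 2: none → 0 synonymous.
Position 3: UCU, UCC, UCA → 3 synonymous.
Total: 0 + 0 + 3 = 3.

3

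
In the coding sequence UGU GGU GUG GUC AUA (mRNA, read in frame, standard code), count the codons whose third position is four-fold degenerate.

Codon 1 UGU (Cys): third position 2-fold.
Codon 2 GGU (Gly): third position 4-fold.
Codon 3 GUG (Val): third position 4-fold.
Codon 4 GUC (Val): third position 4-fold.
Codon 5 AUA (Ile): third position 3-fold.
Four-fold degenerate third positions: 3.

3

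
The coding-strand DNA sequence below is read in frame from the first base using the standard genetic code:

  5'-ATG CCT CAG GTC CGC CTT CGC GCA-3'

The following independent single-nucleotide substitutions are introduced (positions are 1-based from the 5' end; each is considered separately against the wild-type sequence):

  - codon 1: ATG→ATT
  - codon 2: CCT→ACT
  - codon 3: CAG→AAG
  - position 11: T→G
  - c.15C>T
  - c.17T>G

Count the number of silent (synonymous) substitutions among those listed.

1

Codon 1: ATG (Met) → ATT (Ile) — missense.
Codon 2: CCT (Pro) → ACT (Thr) — missense.
Codon 3: CAG (Gln) → AAG (Lys) — missense.
Codon 4: GTC (Val) → GGC (Gly) — missense.
Codon 5: CGC (Arg) → CGT (Arg) — synonymous.
Codon 6: CTT (Leu) → CGT (Arg) — missense.
Synonymous: 1 of 6.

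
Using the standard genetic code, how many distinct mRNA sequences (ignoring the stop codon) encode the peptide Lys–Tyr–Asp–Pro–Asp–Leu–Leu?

2304

Lys: 2 codons.
Tyr: 2 codons.
Asp: 2 codons.
Pro: 4 codons.
Asp: 2 codons.
Leu: 6 codons.
Leu: 6 codons.
2 × 2 × 2 × 4 × 2 × 6 × 6 = 2304.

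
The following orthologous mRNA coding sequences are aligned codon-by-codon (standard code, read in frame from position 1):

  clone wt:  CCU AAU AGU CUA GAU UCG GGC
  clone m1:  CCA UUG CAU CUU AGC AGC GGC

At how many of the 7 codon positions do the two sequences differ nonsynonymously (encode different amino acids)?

Codon 1: CCU Pro / CCA Pro — synonymous.
Codon 2: AAU Asn / UUG Leu — nonsynonymous.
Codon 3: AGU Ser / CAU His — nonsynonymous.
Codon 4: CUA Leu / CUU Leu — synonymous.
Codon 5: GAU Asp / AGC Ser — nonsynonymous.
Codon 6: UCG Ser / AGC Ser — synonymous.
Codon 7: GGC Gly / GGC Gly — identical.
Nonsynonymous differences: 3.

3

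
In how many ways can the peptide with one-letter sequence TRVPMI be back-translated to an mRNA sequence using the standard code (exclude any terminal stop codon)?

Thr: 4 codons.
Arg: 6 codons.
Val: 4 codons.
Pro: 4 codons.
Met: 1 codon.
Ile: 3 codons.
4 × 6 × 4 × 4 × 1 × 3 = 1152.

1152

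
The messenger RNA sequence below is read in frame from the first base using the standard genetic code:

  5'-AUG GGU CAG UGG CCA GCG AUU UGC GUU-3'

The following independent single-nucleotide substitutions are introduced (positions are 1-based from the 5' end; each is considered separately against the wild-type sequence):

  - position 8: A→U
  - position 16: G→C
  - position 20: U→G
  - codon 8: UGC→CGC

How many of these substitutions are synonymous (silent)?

0

Codon 3: CAG (Gln) → CUG (Leu) — missense.
Codon 6: GCG (Ala) → CCG (Pro) — missense.
Codon 7: AUU (Ile) → AGU (Ser) — missense.
Codon 8: UGC (Cys) → CGC (Arg) — missense.
Synonymous: 0 of 4.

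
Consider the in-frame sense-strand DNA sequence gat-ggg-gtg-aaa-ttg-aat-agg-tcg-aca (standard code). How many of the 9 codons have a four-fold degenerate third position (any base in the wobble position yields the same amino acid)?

Codon 1 GAT (Asp): third position 2-fold.
Codon 2 GGG (Gly): third position 4-fold.
Codon 3 GTG (Val): third position 4-fold.
Codon 4 AAA (Lys): third position 2-fold.
Codon 5 TTG (Leu): third position 2-fold.
Codon 6 AAT (Asn): third position 2-fold.
Codon 7 AGG (Arg): third position 2-fold.
Codon 8 TCG (Ser): third position 4-fold.
Codon 9 ACA (Thr): third position 4-fold.
Four-fold degenerate third positions: 4.

4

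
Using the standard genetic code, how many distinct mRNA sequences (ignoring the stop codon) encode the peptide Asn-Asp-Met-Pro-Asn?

Asn: 2 codons.
Asp: 2 codons.
Met: 1 codon.
Pro: 4 codons.
Asn: 2 codons.
2 × 2 × 1 × 4 × 2 = 32.

32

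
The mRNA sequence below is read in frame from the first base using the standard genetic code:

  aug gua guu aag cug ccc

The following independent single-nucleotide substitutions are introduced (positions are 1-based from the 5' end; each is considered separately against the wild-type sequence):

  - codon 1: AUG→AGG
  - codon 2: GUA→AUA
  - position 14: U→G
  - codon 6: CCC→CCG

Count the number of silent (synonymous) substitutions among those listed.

1

Codon 1: AUG (Met) → AGG (Arg) — missense.
Codon 2: GUA (Val) → AUA (Ile) — missense.
Codon 5: CUG (Leu) → CGG (Arg) — missense.
Codon 6: CCC (Pro) → CCG (Pro) — synonymous.
Synonymous: 1 of 4.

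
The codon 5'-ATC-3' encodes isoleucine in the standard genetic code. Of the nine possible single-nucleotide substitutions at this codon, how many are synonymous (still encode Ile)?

Position 1: none → 0 synonymous.
Position 2: none → 0 synonymous.
Position 3: ATT, ATA → 2 synonymous.
Total: 0 + 0 + 2 = 2.

2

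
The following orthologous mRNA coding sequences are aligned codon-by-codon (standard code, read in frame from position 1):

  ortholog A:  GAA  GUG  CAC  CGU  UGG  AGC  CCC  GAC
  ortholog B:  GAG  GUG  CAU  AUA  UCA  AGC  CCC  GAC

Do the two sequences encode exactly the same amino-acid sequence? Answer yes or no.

no

Codon 1: GAA Glu / GAG Glu — synonymous.
Codon 2: GUG Val / GUG Val — identical.
Codon 3: CAC His / CAU His — synonymous.
Codon 4: CGU Arg / AUA Ile — nonsynonymous.
Codon 5: UGG Trp / UCA Ser — nonsynonymous.
Codon 6: AGC Ser / AGC Ser — identical.
Codon 7: CCC Pro / CCC Pro — identical.
Codon 8: GAC Asp / GAC Asp — identical.
Nonsynonymous differences: 2 → different protein.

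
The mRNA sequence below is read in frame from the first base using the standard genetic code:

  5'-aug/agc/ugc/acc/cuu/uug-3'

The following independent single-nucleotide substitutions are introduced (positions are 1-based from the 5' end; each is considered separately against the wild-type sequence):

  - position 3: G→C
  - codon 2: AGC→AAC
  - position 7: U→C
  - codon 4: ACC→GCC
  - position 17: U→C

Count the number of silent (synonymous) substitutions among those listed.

0

Codon 1: AUG (Met) → AUC (Ile) — missense.
Codon 2: AGC (Ser) → AAC (Asn) — missense.
Codon 3: UGC (Cys) → CGC (Arg) — missense.
Codon 4: ACC (Thr) → GCC (Ala) — missense.
Codon 6: UUG (Leu) → UCG (Ser) — missense.
Synonymous: 0 of 5.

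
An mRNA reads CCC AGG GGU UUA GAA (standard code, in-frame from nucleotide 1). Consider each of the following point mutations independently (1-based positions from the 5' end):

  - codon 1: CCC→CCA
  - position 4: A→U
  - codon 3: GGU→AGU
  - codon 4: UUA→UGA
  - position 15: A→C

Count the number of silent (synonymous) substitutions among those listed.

1

Codon 1: CCC (Pro) → CCA (Pro) — synonymous.
Codon 2: AGG (Arg) → UGG (Trp) — missense.
Codon 3: GGU (Gly) → AGU (Ser) — missense.
Codon 4: UUA (Leu) → UGA (Stop) — nonsense.
Codon 5: GAA (Glu) → GAC (Asp) — missense.
Synonymous: 1 of 5.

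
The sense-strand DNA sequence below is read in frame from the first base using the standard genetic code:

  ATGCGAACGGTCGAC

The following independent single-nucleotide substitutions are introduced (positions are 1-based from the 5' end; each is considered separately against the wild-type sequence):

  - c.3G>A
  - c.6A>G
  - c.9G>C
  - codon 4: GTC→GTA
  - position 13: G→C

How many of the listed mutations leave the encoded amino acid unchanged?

3

Codon 1: ATG (Met) → ATA (Ile) — missense.
Codon 2: CGA (Arg) → CGG (Arg) — synonymous.
Codon 3: ACG (Thr) → ACC (Thr) — synonymous.
Codon 4: GTC (Val) → GTA (Val) — synonymous.
Codon 5: GAC (Asp) → CAC (His) — missense.
Synonymous: 3 of 5.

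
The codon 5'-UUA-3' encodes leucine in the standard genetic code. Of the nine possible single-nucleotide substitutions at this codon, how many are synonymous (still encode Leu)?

2

Position 1: CUA → 1 synonymous.
Position 2: none → 0 synonymous.
Position 3: UUG → 1 synonymous.
Total: 1 + 0 + 1 = 2.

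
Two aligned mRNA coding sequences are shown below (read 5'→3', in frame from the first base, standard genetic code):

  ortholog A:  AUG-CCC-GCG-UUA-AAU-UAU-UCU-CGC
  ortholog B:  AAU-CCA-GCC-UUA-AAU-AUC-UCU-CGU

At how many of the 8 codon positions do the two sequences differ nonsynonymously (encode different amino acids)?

Codon 1: AUG Met / AAU Asn — nonsynonymous.
Codon 2: CCC Pro / CCA Pro — synonymous.
Codon 3: GCG Ala / GCC Ala — synonymous.
Codon 4: UUA Leu / UUA Leu — identical.
Codon 5: AAU Asn / AAU Asn — identical.
Codon 6: UAU Tyr / AUC Ile — nonsynonymous.
Codon 7: UCU Ser / UCU Ser — identical.
Codon 8: CGC Arg / CGU Arg — synonymous.
Nonsynonymous differences: 2.

2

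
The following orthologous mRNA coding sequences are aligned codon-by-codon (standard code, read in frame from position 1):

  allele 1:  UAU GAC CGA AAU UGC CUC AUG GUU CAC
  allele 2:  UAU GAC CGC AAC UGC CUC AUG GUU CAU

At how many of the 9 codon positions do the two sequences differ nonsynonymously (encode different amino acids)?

Codon 1: UAU Tyr / UAU Tyr — identical.
Codon 2: GAC Asp / GAC Asp — identical.
Codon 3: CGA Arg / CGC Arg — synonymous.
Codon 4: AAU Asn / AAC Asn — synonymous.
Codon 5: UGC Cys / UGC Cys — identical.
Codon 6: CUC Leu / CUC Leu — identical.
Codon 7: AUG Met / AUG Met — identical.
Codon 8: GUU Val / GUU Val — identical.
Codon 9: CAC His / CAU His — synonymous.
Nonsynonymous differences: 0.

0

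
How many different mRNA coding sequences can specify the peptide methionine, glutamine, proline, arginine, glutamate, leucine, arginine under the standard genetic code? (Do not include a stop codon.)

Met: 1 codon.
Gln: 2 codons.
Pro: 4 codons.
Arg: 6 codons.
Glu: 2 codons.
Leu: 6 codons.
Arg: 6 codons.
1 × 2 × 4 × 6 × 2 × 6 × 6 = 3456.

3456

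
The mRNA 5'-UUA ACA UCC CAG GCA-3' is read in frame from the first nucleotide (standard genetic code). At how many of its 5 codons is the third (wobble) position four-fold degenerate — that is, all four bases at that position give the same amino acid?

3

Codon 1 UUA (Leu): third position 2-fold.
Codon 2 ACA (Thr): third position 4-fold.
Codon 3 UCC (Ser): third position 4-fold.
Codon 4 CAG (Gln): third position 2-fold.
Codon 5 GCA (Ala): third position 4-fold.
Four-fold degenerate third positions: 3.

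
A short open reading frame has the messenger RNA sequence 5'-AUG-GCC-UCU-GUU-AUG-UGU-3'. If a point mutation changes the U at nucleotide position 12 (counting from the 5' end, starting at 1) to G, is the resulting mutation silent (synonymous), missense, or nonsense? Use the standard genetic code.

silent

Position 12 falls in codon 4: GUU → Val.
After the substitution the codon is GUG → Val.
Both encode Val, so the change is synonymous.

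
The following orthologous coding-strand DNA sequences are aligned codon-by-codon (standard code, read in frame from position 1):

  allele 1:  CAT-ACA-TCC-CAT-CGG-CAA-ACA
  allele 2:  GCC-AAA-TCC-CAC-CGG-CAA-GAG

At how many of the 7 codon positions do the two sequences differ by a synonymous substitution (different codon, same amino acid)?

Codon 1: CAT His / GCC Ala — nonsynonymous.
Codon 2: ACA Thr / AAA Lys — nonsynonymous.
Codon 3: TCC Ser / TCC Ser — identical.
Codon 4: CAT His / CAC His — synonymous.
Codon 5: CGG Arg / CGG Arg — identical.
Codon 6: CAA Gln / CAA Gln — identical.
Codon 7: ACA Thr / GAG Glu — nonsynonymous.
Synonymous differences: 1.

1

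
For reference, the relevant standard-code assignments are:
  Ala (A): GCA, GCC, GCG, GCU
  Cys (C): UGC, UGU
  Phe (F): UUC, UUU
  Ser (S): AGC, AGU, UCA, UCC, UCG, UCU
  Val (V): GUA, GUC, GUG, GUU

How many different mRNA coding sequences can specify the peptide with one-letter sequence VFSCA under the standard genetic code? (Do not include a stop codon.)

Val: 4 codons.
Phe: 2 codons.
Ser: 6 codons.
Cys: 2 codons.
Ala: 4 codons.
4 × 2 × 6 × 2 × 4 = 384.

384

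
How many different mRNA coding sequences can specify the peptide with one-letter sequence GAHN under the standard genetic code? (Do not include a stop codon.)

64

Gly: 4 codons.
Ala: 4 codons.
His: 2 codons.
Asn: 2 codons.
4 × 4 × 2 × 2 = 64.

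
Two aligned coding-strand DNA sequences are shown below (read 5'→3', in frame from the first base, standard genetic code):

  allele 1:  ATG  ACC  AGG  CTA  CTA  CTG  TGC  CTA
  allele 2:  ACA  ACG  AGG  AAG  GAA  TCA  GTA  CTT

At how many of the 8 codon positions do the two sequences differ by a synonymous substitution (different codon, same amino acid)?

Codon 1: ATG Met / ACA Thr — nonsynonymous.
Codon 2: ACC Thr / ACG Thr — synonymous.
Codon 3: AGG Arg / AGG Arg — identical.
Codon 4: CTA Leu / AAG Lys — nonsynonymous.
Codon 5: CTA Leu / GAA Glu — nonsynonymous.
Codon 6: CTG Leu / TCA Ser — nonsynonymous.
Codon 7: TGC Cys / GTA Val — nonsynonymous.
Codon 8: CTA Leu / CTT Leu — synonymous.
Synonymous differences: 2.

2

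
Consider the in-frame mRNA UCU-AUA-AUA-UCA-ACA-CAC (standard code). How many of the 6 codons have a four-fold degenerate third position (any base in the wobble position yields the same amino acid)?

3

Codon 1 UCU (Ser): third position 4-fold.
Codon 2 AUA (Ile): third position 3-fold.
Codon 3 AUA (Ile): third position 3-fold.
Codon 4 UCA (Ser): third position 4-fold.
Codon 5 ACA (Thr): third position 4-fold.
Codon 6 CAC (His): third position 2-fold.
Four-fold degenerate third positions: 3.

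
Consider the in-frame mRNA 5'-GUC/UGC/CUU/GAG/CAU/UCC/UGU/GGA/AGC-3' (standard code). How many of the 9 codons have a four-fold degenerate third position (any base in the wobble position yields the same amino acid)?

4

Codon 1 GUC (Val): third position 4-fold.
Codon 2 UGC (Cys): third position 2-fold.
Codon 3 CUU (Leu): third position 4-fold.
Codon 4 GAG (Glu): third position 2-fold.
Codon 5 CAU (His): third position 2-fold.
Codon 6 UCC (Ser): third position 4-fold.
Codon 7 UGU (Cys): third position 2-fold.
Codon 8 GGA (Gly): third position 4-fold.
Codon 9 AGC (Ser): third position 2-fold.
Four-fold degenerate third positions: 4.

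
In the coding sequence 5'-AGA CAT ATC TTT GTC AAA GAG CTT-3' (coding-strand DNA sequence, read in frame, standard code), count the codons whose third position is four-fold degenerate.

Codon 1 AGA (Arg): third position 2-fold.
Codon 2 CAT (His): third position 2-fold.
Codon 3 ATC (Ile): third position 3-fold.
Codon 4 TTT (Phe): third position 2-fold.
Codon 5 GTC (Val): third position 4-fold.
Codon 6 AAA (Lys): third position 2-fold.
Codon 7 GAG (Glu): third position 2-fold.
Codon 8 CTT (Leu): third position 4-fold.
Four-fold degenerate third positions: 2.

2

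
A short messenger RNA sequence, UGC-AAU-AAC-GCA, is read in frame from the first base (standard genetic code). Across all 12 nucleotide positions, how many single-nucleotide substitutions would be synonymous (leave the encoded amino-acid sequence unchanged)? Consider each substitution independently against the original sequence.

Codon 1 (UGC, Cys): 1 synonymous substitution.
Codon 2 (AAU, Asn): 1 synonymous substitution.
Codon 3 (AAC, Asn): 1 synonymous substitution.
Codon 4 (GCA, Ala): 3 synonymous substitutions.
Total: 1 + 1 + 1 + 3 = 6.

6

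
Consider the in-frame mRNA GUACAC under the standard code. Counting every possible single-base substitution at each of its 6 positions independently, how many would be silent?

4

Codon 1 (GUA, Val): 3 synonymous substitutions.
Codon 2 (CAC, His): 1 synonymous substitution.
Total: 3 + 1 = 4.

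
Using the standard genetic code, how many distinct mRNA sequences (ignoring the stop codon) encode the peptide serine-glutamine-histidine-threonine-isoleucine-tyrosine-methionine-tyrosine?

1152

Ser: 6 codons.
Gln: 2 codons.
His: 2 codons.
Thr: 4 codons.
Ile: 3 codons.
Tyr: 2 codons.
Met: 1 codon.
Tyr: 2 codons.
6 × 2 × 2 × 4 × 3 × 2 × 1 × 2 = 1152.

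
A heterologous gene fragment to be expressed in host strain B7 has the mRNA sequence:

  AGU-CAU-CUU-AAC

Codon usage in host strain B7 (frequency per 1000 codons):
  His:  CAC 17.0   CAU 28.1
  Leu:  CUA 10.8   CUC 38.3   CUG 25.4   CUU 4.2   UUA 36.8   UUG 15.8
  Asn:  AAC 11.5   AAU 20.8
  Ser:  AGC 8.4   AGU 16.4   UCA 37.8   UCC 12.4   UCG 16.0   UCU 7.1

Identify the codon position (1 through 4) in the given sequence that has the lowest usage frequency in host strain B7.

3

Codon 1 AGU (Ser): 16.4 per 1000.
Codon 2 CAU (His): 28.1 per 1000.
Codon 3 CUU (Leu): 4.2 per 1000.
Codon 4 AAC (Asn): 11.5 per 1000.
Lowest frequency is 4.2 at codon 3.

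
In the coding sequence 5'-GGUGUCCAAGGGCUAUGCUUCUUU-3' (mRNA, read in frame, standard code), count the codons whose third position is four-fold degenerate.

4

Codon 1 GGU (Gly): third position 4-fold.
Codon 2 GUC (Val): third position 4-fold.
Codon 3 CAA (Gln): third position 2-fold.
Codon 4 GGG (Gly): third position 4-fold.
Codon 5 CUA (Leu): third position 4-fold.
Codon 6 UGC (Cys): third position 2-fold.
Codon 7 UUC (Phe): third position 2-fold.
Codon 8 UUU (Phe): third position 2-fold.
Four-fold degenerate third positions: 4.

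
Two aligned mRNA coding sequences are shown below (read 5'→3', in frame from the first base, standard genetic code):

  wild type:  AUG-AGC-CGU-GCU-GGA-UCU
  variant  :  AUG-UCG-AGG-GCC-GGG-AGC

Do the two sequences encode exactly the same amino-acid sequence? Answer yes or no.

yes

Codon 1: AUG Met / AUG Met — identical.
Codon 2: AGC Ser / UCG Ser — synonymous.
Codon 3: CGU Arg / AGG Arg — synonymous.
Codon 4: GCU Ala / GCC Ala — synonymous.
Codon 5: GGA Gly / GGG Gly — synonymous.
Codon 6: UCU Ser / AGC Ser — synonymous.
Nonsynonymous differences: 0 → same protein.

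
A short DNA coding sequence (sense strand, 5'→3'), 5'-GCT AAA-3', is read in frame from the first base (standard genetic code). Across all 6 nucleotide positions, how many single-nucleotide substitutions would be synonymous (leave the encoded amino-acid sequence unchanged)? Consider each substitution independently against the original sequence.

4

Codon 1 (GCT, Ala): 3 synonymous substitutions.
Codon 2 (AAA, Lys): 1 synonymous substitution.
Total: 3 + 1 = 4.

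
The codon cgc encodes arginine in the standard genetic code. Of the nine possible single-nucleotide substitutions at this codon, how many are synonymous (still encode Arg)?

3

Position 1: none → 0 synonymous.
Position 2: none → 0 synonymous.
Position 3: CGU, CGA, CGG → 3 synonymous.
Total: 0 + 0 + 3 = 3.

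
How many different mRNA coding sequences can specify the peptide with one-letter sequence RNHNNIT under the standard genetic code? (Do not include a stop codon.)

Arg: 6 codons.
Asn: 2 codons.
His: 2 codons.
Asn: 2 codons.
Asn: 2 codons.
Ile: 3 codons.
Thr: 4 codons.
6 × 2 × 2 × 2 × 2 × 3 × 4 = 1152.

1152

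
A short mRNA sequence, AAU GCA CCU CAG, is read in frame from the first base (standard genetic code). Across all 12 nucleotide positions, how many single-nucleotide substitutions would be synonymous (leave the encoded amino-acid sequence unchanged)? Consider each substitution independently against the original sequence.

Codon 1 (AAU, Asn): 1 synonymous substitution.
Codon 2 (GCA, Ala): 3 synonymous substitutions.
Codon 3 (CCU, Pro): 3 synonymous substitutions.
Codon 4 (CAG, Gln): 1 synonymous substitution.
Total: 1 + 3 + 3 + 1 = 8.

8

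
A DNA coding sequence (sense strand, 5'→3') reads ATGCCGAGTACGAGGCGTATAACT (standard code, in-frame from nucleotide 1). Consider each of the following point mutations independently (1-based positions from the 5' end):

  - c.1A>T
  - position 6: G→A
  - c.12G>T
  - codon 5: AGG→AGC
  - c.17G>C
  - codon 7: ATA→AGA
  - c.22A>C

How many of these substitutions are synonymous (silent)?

Codon 1: ATG (Met) → TTG (Leu) — missense.
Codon 2: CCG (Pro) → CCA (Pro) — synonymous.
Codon 4: ACG (Thr) → ACT (Thr) — synonymous.
Codon 5: AGG (Arg) → AGC (Ser) — missense.
Codon 6: CGT (Arg) → CCT (Pro) — missense.
Codon 7: ATA (Ile) → AGA (Arg) — missense.
Codon 8: ACT (Thr) → CCT (Pro) — missense.
Synonymous: 2 of 7.

2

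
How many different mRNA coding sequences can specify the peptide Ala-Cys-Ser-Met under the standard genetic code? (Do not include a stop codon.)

Ala: 4 codons.
Cys: 2 codons.
Ser: 6 codons.
Met: 1 codon.
4 × 2 × 6 × 1 = 48.

48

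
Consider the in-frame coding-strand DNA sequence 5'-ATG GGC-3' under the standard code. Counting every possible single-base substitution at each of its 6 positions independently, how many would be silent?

3

Codon 1 (ATG, Met): 0 synonymous substitutions.
Codon 2 (GGC, Gly): 3 synonymous substitutions.
Total: 0 + 3 = 3.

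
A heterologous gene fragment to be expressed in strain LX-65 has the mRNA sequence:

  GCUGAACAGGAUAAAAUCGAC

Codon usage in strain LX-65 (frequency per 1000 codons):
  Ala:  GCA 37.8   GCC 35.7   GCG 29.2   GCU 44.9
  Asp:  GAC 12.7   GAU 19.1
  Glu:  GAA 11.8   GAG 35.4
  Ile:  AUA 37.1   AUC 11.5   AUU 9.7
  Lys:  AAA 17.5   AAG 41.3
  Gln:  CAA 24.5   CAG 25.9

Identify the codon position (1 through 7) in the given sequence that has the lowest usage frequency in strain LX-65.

6

Codon 1 GCU (Ala): 44.9 per 1000.
Codon 2 GAA (Glu): 11.8 per 1000.
Codon 3 CAG (Gln): 25.9 per 1000.
Codon 4 GAU (Asp): 19.1 per 1000.
Codon 5 AAA (Lys): 17.5 per 1000.
Codon 6 AUC (Ile): 11.5 per 1000.
Codon 7 GAC (Asp): 12.7 per 1000.
Lowest frequency is 11.5 at codon 6.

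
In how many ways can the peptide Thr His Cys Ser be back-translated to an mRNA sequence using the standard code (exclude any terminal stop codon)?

Thr: 4 codons.
His: 2 codons.
Cys: 2 codons.
Ser: 6 codons.
4 × 2 × 2 × 6 = 96.

96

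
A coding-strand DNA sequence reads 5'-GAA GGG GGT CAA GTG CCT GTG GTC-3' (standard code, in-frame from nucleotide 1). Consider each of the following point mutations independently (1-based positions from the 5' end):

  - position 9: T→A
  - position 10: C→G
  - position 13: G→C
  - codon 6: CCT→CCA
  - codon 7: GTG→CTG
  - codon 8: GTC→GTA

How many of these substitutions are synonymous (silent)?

3

Codon 3: GGT (Gly) → GGA (Gly) — synonymous.
Codon 4: CAA (Gln) → GAA (Glu) — missense.
Codon 5: GTG (Val) → CTG (Leu) — missense.
Codon 6: CCT (Pro) → CCA (Pro) — synonymous.
Codon 7: GTG (Val) → CTG (Leu) — missense.
Codon 8: GTC (Val) → GTA (Val) — synonymous.
Synonymous: 3 of 6.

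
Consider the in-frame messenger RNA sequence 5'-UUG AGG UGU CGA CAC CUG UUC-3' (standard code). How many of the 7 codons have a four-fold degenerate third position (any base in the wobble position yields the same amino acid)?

2

Codon 1 UUG (Leu): third position 2-fold.
Codon 2 AGG (Arg): third position 2-fold.
Codon 3 UGU (Cys): third position 2-fold.
Codon 4 CGA (Arg): third position 4-fold.
Codon 5 CAC (His): third position 2-fold.
Codon 6 CUG (Leu): third position 4-fold.
Codon 7 UUC (Phe): third position 2-fold.
Four-fold degenerate third positions: 2.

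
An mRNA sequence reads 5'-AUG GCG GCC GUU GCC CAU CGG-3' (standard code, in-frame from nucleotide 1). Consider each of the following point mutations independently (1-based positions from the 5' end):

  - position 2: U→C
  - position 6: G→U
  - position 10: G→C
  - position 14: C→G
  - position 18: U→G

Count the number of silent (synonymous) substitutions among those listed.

1

Codon 1: AUG (Met) → ACG (Thr) — missense.
Codon 2: GCG (Ala) → GCU (Ala) — synonymous.
Codon 4: GUU (Val) → CUU (Leu) — missense.
Codon 5: GCC (Ala) → GGC (Gly) — missense.
Codon 6: CAU (His) → CAG (Gln) — missense.
Synonymous: 1 of 5.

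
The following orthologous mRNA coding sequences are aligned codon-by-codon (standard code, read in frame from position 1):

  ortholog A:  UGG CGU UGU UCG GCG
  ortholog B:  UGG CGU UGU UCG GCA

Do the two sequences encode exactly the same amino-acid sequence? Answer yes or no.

Codon 1: UGG Trp / UGG Trp — identical.
Codon 2: CGU Arg / CGU Arg — identical.
Codon 3: UGU Cys / UGU Cys — identical.
Codon 4: UCG Ser / UCG Ser — identical.
Codon 5: GCG Ala / GCA Ala — synonymous.
Nonsynonymous differences: 0 → same protein.

yes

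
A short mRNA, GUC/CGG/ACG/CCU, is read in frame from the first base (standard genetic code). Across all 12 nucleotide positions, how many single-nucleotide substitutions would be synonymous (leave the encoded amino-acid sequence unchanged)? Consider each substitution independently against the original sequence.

Codon 1 (GUC, Val): 3 synonymous substitutions.
Codon 2 (CGG, Arg): 4 synonymous substitutions.
Codon 3 (ACG, Thr): 3 synonymous substitutions.
Codon 4 (CCU, Pro): 3 synonymous substitutions.
Total: 3 + 4 + 3 + 3 = 13.

13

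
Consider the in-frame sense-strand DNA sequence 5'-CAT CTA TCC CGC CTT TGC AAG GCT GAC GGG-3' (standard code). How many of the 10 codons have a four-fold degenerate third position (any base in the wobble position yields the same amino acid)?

6

Codon 1 CAT (His): third position 2-fold.
Codon 2 CTA (Leu): third position 4-fold.
Codon 3 TCC (Ser): third position 4-fold.
Codon 4 CGC (Arg): third position 4-fold.
Codon 5 CTT (Leu): third position 4-fold.
Codon 6 TGC (Cys): third position 2-fold.
Codon 7 AAG (Lys): third position 2-fold.
Codon 8 GCT (Ala): third position 4-fold.
Codon 9 GAC (Asp): third position 2-fold.
Codon 10 GGG (Gly): third position 4-fold.
Four-fold degenerate third positions: 6.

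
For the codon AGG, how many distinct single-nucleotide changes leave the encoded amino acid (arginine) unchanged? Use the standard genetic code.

2

Position 1: CGG → 1 synonymous.
Position 2: none → 0 synonymous.
Position 3: AGA → 1 synonymous.
Total: 1 + 0 + 1 = 2.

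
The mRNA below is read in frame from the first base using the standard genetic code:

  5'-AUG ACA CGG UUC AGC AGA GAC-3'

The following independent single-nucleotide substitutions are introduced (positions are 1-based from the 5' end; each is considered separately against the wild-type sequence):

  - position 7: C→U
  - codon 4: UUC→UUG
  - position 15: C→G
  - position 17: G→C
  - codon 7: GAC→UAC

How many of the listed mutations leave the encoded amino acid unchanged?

Codon 3: CGG (Arg) → UGG (Trp) — missense.
Codon 4: UUC (Phe) → UUG (Leu) — missense.
Codon 5: AGC (Ser) → AGG (Arg) — missense.
Codon 6: AGA (Arg) → ACA (Thr) — missense.
Codon 7: GAC (Asp) → UAC (Tyr) — missense.
Synonymous: 0 of 5.

0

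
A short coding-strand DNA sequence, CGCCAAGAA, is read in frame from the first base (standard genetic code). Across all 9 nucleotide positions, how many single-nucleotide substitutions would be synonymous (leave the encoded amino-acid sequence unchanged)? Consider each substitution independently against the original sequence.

Codon 1 (CGC, Arg): 3 synonymous substitutions.
Codon 2 (CAA, Gln): 1 synonymous substitution.
Codon 3 (GAA, Glu): 1 synonymous substitution.
Total: 3 + 1 + 1 = 5.

5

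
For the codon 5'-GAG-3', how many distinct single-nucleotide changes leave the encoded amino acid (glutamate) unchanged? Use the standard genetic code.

1

Position 1: none → 0 synonymous.
Position 2: none → 0 synonymous.
Position 3: GAA → 1 synonymous.
Total: 0 + 0 + 1 = 1.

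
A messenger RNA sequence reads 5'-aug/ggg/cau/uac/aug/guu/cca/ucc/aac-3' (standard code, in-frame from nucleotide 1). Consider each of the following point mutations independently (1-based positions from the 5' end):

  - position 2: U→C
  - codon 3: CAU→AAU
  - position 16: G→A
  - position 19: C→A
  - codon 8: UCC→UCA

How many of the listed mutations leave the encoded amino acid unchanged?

1

Codon 1: AUG (Met) → ACG (Thr) — missense.
Codon 3: CAU (His) → AAU (Asn) — missense.
Codon 6: GUU (Val) → AUU (Ile) — missense.
Codon 7: CCA (Pro) → ACA (Thr) — missense.
Codon 8: UCC (Ser) → UCA (Ser) — synonymous.
Synonymous: 1 of 5.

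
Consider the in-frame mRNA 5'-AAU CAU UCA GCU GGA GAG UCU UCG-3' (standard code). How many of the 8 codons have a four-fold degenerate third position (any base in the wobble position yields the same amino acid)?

Codon 1 AAU (Asn): third position 2-fold.
Codon 2 CAU (His): third position 2-fold.
Codon 3 UCA (Ser): third position 4-fold.
Codon 4 GCU (Ala): third position 4-fold.
Codon 5 GGA (Gly): third position 4-fold.
Codon 6 GAG (Glu): third position 2-fold.
Codon 7 UCU (Ser): third position 4-fold.
Codon 8 UCG (Ser): third position 4-fold.
Four-fold degenerate third positions: 5.

5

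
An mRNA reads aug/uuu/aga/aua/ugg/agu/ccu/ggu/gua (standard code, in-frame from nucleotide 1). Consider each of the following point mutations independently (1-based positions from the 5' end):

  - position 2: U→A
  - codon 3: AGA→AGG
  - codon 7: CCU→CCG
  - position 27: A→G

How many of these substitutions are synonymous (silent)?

Codon 1: AUG (Met) → AAG (Lys) — missense.
Codon 3: AGA (Arg) → AGG (Arg) — synonymous.
Codon 7: CCU (Pro) → CCG (Pro) — synonymous.
Codon 9: GUA (Val) → GUG (Val) — synonymous.
Synonymous: 3 of 4.

3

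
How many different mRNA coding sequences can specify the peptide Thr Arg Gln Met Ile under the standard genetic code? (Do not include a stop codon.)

144

Thr: 4 codons.
Arg: 6 codons.
Gln: 2 codons.
Met: 1 codon.
Ile: 3 codons.
4 × 6 × 2 × 1 × 3 = 144.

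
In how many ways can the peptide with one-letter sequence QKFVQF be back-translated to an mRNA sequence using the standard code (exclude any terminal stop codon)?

Gln: 2 codons.
Lys: 2 codons.
Phe: 2 codons.
Val: 4 codons.
Gln: 2 codons.
Phe: 2 codons.
2 × 2 × 2 × 4 × 2 × 2 = 128.

128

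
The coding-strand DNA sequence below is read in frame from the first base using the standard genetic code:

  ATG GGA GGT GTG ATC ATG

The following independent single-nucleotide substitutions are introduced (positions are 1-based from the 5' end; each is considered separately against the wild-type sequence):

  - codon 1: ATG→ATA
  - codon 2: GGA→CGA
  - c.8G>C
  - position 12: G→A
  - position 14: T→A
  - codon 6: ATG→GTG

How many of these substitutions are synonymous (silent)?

Codon 1: ATG (Met) → ATA (Ile) — missense.
Codon 2: GGA (Gly) → CGA (Arg) — missense.
Codon 3: GGT (Gly) → GCT (Ala) — missense.
Codon 4: GTG (Val) → GTA (Val) — synonymous.
Codon 5: ATC (Ile) → AAC (Asn) — missense.
Codon 6: ATG (Met) → GTG (Val) — missense.
Synonymous: 1 of 6.

1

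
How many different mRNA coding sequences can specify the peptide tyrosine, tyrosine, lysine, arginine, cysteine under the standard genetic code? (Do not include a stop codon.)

96

Tyr: 2 codons.
Tyr: 2 codons.
Lys: 2 codons.
Arg: 6 codons.
Cys: 2 codons.
2 × 2 × 2 × 6 × 2 = 96.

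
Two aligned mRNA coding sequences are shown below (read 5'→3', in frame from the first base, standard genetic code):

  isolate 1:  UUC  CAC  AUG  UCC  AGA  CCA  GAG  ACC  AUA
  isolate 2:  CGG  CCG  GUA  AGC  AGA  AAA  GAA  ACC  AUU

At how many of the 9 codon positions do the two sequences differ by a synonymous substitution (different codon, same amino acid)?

3

Codon 1: UUC Phe / CGG Arg — nonsynonymous.
Codon 2: CAC His / CCG Pro — nonsynonymous.
Codon 3: AUG Met / GUA Val — nonsynonymous.
Codon 4: UCC Ser / AGC Ser — synonymous.
Codon 5: AGA Arg / AGA Arg — identical.
Codon 6: CCA Pro / AAA Lys — nonsynonymous.
Codon 7: GAG Glu / GAA Glu — synonymous.
Codon 8: ACC Thr / ACC Thr — identical.
Codon 9: AUA Ile / AUU Ile — synonymous.
Synonymous differences: 3.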